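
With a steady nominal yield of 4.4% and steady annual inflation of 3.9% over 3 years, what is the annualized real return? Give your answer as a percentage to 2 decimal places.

0.48%

With constant rates the annual real return is the same each year: (1+4.4%)/(1+3.9%) − 1 = 0.00481.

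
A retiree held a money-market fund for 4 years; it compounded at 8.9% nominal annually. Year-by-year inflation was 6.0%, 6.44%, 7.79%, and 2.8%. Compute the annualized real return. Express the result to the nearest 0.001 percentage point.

Cumulative inflation factor: 1.060 × 1.0644 × 1.0779 × 1.028 ≈ 1.25021.
Nominal growth factor: 1.40641. Real growth factor = 1.40641 / 1.25021 ≈ 1.12494.
Annualized: 1.12494^(1/4) − 1 ≈ 0.02987.

2.987%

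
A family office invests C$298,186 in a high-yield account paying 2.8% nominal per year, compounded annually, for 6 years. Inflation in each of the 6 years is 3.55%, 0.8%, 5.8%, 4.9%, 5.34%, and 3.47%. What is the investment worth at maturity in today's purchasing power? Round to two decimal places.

C$278,718.88

Nominal value at maturity: C$298,186 × (1 + 2.8%)^6 ≈ C$351,921.61.
Price-level factor over 6 years: 1.0355 × 1.008 × 1.058 × 1.049 × 1.0534 × 1.0347 ≈ 1.2626400315.
The maturity value deflated by that factor is the answer in today's purchasing power.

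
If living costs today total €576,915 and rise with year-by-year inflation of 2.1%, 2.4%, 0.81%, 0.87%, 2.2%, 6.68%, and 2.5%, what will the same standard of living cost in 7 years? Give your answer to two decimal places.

Cumulative price-level factor: 1.021 × 1.024 × 1.0081 × 1.0087 × 1.022 × 1.0668 × 1.025 ≈ 1.1880893489.
Multiplying €576,915 by the price-level factor gives the future nominal sum.

€685,426.57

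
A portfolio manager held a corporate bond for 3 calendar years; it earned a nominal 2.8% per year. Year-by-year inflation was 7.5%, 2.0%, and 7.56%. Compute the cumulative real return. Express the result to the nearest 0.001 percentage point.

Cumulative inflation factor: 1.075 × 1.020 × 1.0756 ≈ 1.17940.
Nominal growth factor: 1.08637. Real growth factor = 1.08637 / 1.17940 ≈ 0.92113.
Total real return ≈ -7.8872%.

-7.887%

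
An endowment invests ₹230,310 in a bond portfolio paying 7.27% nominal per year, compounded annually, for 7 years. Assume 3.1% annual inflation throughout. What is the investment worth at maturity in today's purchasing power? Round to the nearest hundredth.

₹303,983.56

Nominal value at maturity: ₹230,310 × (1 + 7.27%)^7 ≈ ₹376,409.66.
Price-level factor over 7 years: (1 + 3.1%)^7 ≈ 1.2382566157.
The maturity value deflated by that factor is the answer in today's purchasing power.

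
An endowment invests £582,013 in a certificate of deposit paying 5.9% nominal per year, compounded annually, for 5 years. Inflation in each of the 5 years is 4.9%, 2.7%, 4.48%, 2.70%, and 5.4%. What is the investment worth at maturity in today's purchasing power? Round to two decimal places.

£636,242.00

Nominal value at maturity: £582,013 × (1 + 5.9%)^5 ≈ £775,197.72.
Price-level factor over 5 years: 1.049 × 1.027 × 1.0448 × 1.0270 × 1.054 ≈ 1.2184007291.
Dividing the nominal maturity value by the price-level factor gives the value in today's money.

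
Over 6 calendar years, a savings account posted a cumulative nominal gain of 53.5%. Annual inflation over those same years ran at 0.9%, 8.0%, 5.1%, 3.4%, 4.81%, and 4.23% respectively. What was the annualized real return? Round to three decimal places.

Cumulative inflation factor: 1.009 × 1.080 × 1.051 × 1.034 × 1.0481 × 1.0423 ≈ 1.29370.
Nominal growth factor: 1.53500. Real growth factor = 1.53500 / 1.29370 ≈ 1.18652.
Annualized: 1.18652^(1/6) − 1 ≈ 0.02891.

2.891%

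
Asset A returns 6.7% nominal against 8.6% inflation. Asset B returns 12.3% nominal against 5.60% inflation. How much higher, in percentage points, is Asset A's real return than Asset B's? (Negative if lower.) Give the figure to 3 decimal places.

Asset A real return: 1.067/1.086 − 1 = -1.7495%.
Asset B real return: 1.123/1.0560 − 1 = 6.3447%.
Difference: -1.7495 − 6.3447 = -8.0942 pp.

-8.094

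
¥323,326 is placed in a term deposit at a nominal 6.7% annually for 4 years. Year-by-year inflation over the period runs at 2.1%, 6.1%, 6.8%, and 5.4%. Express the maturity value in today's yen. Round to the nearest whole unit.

¥343,673

Nominal value at maturity: ¥323,326 × (1 + 6.7%)^4 ≈ ¥419,081.
Price-level factor over 4 years: 1.021 × 1.061 × 1.068 × 1.054 ≈ 1.2194190898.
Dividing the nominal maturity value by the price-level factor gives the value in today's money.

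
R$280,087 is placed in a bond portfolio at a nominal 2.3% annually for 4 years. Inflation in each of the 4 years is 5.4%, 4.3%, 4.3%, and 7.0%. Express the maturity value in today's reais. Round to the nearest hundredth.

R$250,035.96

Nominal value at maturity: R$280,087 × (1 + 2.3%)^4 ≈ R$306,757.71.
Price-level factor over 4 years: 1.054 × 1.043 × 1.043 × 1.070 ≈ 1.2268543452.
Dividing the nominal maturity value by the price-level factor gives the value in today's money.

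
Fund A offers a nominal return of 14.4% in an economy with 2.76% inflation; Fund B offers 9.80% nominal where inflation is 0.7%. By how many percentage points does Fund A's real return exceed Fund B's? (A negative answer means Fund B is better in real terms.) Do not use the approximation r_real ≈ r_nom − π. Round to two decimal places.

2.29

Fund A real return: 1.144/1.0276 − 1 = 11.327%.
Fund B real return: 1.0980/1.007 − 1 = 9.037%.
Difference: 11.327 − 9.037 = 2.290 pp.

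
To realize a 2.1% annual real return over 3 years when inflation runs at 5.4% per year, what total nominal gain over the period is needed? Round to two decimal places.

Required annual nominal rate: (1+2.1%)(1+5.4%) − 1 = 7.6134%.
Cumulative over 3 years: (1 + 0.076134)^3 − 1 ≈ 0.24623.

24.62%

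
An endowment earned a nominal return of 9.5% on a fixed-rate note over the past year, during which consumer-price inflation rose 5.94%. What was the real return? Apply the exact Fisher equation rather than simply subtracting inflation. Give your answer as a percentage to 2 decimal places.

Real return via the Fisher equation: (1 + 9.5%)/(1 + 5.94%) − 1 = 1.095/1.0594 − 1 ≈ 0.03360.

3.36%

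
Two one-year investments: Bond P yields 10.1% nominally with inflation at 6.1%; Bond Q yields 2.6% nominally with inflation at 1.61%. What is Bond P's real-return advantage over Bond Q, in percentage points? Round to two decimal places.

Bond P real return: 1.101/1.061 − 1 = 3.770%.
Bond Q real return: 1.026/1.0161 − 1 = 0.974%.
Difference: 3.770 − 0.974 = 2.796 pp.

2.80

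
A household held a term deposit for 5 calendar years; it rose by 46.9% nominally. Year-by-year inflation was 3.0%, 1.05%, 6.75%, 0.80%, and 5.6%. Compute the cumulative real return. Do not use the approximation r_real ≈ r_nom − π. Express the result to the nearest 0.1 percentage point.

Cumulative inflation factor: 1.030 × 1.0105 × 1.0675 × 1.0080 × 1.056 ≈ 1.18268.
Nominal growth factor: 1.46900. Real growth factor = 1.46900 / 1.18268 ≈ 1.24210.
Total real return ≈ 24.2098%.

24.2%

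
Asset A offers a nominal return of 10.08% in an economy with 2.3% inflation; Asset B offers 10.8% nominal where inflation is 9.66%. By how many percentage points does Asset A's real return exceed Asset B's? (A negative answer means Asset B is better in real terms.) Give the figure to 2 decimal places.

Asset A real return: 1.1008/1.023 − 1 = 7.605%.
Asset B real return: 1.108/1.0966 − 1 = 1.040%.
Difference: 7.605 − 1.040 = 6.565 pp.

6.57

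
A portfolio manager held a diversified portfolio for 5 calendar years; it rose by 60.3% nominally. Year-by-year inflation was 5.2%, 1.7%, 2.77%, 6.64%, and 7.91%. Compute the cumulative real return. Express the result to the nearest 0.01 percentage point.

26.69%

Cumulative inflation factor: 1.052 × 1.017 × 1.0277 × 1.0664 × 1.0791 ≈ 1.26527.
Nominal growth factor: 1.60300. Real growth factor = 1.60300 / 1.26527 ≈ 1.26692.
Total real return ≈ 26.6918%.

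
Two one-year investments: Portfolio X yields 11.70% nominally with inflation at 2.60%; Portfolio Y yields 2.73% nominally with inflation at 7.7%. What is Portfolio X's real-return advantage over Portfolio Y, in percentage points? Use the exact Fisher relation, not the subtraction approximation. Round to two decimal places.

13.48

Portfolio X real return: 1.1170/1.0260 − 1 = 8.869%.
Portfolio Y real return: 1.0273/1.077 − 1 = -4.615%.
Difference: 8.869 − (-4.615) = 13.484 pp.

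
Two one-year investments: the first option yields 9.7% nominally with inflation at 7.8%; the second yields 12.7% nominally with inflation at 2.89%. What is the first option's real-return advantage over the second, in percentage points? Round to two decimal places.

-7.77

The first option real return: 1.097/1.078 − 1 = 1.763%.
The second real return: 1.127/1.0289 − 1 = 9.534%.
Difference: 1.763 − 9.534 = -7.771 pp.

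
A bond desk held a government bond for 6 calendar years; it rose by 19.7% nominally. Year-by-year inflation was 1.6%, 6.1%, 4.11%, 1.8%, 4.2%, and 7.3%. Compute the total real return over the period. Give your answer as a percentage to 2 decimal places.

-6.29%

Cumulative inflation factor: 1.016 × 1.061 × 1.0411 × 1.018 × 1.042 × 1.073 ≈ 1.27737.
Nominal growth factor: 1.19700. Real growth factor = 1.19700 / 1.27737 ≈ 0.93708.
Total real return ≈ -6.2918%.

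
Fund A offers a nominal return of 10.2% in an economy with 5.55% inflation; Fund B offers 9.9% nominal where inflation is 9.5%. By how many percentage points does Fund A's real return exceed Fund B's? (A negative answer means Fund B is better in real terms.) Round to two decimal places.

Fund A real return: 1.102/1.0555 − 1 = 4.405%.
Fund B real return: 1.099/1.095 − 1 = 0.365%.
Difference: 4.405 − 0.365 = 4.040 pp.

4.04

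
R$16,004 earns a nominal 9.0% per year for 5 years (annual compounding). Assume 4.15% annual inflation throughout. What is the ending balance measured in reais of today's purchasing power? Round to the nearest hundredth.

R$20,093.92

Nominal value at maturity: R$16,004 × (1 + 9.0%)^5 ≈ R$24,624.14.
Price-level factor over 5 years: (1 + 4.15%)^5 ≈ 1.2254521876.
The maturity value deflated by that factor is the answer in today's purchasing power.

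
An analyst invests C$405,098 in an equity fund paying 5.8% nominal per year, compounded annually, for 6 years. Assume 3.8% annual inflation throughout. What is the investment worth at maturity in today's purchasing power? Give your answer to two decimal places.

Nominal value at maturity: C$405,098 × (1 + 5.8%)^6 ≈ C$568,164.51.
Price-level factor over 6 years: (1 + 3.8%)^6 ≈ 1.2507891955.
The maturity value deflated by that factor is the answer in today's purchasing power.

C$454,244.82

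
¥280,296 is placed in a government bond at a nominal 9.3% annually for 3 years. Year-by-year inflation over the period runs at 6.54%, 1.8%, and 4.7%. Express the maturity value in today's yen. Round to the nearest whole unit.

Nominal value at maturity: ¥280,296 × (1 + 9.3%)^3 ≈ ¥365,997.
Price-level factor over 3 years: 1.0654 × 1.018 × 1.047 = 1.1355523284.
Dividing the nominal maturity value by the price-level factor gives the value in today's money.

¥322,307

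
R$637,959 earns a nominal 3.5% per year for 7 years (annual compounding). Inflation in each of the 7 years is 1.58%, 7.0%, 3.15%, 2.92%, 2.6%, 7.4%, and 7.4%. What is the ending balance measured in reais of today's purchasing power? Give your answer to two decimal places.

Nominal value at maturity: R$637,959 × (1 + 3.5%)^7 ≈ R$811,662.01.
Price-level factor over 7 years: 1.0158 × 1.070 × 1.0315 × 1.0292 × 1.026 × 1.074 × 1.074 ≈ 1.3655792830.
The maturity value deflated by that factor is the answer in today's purchasing power.

R$594,371.94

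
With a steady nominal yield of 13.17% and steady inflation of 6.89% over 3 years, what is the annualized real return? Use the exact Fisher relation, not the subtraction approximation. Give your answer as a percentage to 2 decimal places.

With constant rates the annual real return is the same each year: (1+13.17%)/(1+6.89%) − 1 = 0.05875.

5.88%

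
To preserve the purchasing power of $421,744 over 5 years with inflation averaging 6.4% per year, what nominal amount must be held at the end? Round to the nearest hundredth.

Cumulative price-level factor: (1+6.4%)^5 ≈ 1.3636663998.
The nominal amount required is $421,744 scaled up by that factor.

$575,118.12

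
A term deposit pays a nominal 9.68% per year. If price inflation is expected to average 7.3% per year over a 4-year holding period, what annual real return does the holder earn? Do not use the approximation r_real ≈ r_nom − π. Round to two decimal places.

2.22%

With constant rates the annual real return is the same each year: (1+9.68%)/(1+7.3%) − 1 = 0.02218.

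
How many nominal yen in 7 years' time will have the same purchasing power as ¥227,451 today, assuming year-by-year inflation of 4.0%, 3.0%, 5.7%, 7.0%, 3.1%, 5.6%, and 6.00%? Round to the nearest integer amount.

Cumulative price-level factor: 1.040 × 1.030 × 1.057 × 1.070 × 1.031 × 1.056 × 1.0600 ≈ 1.3981629120.
The nominal amount required is ¥227,451 scaled up by that factor.

¥318,014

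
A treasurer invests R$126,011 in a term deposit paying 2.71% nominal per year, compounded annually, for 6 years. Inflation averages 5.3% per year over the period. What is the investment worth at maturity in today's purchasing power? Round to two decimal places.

R$108,521.20

Nominal value at maturity: R$126,011 × (1 + 2.71%)^6 ≈ R$147,939.73.
Price-level factor over 6 years: (1 + 5.3%)^6 ≈ 1.3632334286.
Dividing the nominal maturity value by the price-level factor gives the value in today's money.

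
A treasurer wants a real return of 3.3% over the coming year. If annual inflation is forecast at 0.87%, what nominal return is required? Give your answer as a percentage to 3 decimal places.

By the Fisher equation, 1 + r_nom = (1 + 3.3%)(1 + 0.87%) = 1.033 × 1.0087 = 1.0419871.
So r_nom = 4.19871%.

4.199%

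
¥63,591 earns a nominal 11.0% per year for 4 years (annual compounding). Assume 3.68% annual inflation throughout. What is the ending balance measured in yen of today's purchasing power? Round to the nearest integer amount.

¥83,543

Nominal value at maturity: ¥63,591 × (1 + 11.0%)^4 ≈ ¥96,536.
Price-level factor over 4 years: (1 + 3.68%)^4 ≈ 1.1555266181.
The maturity value deflated by that factor is the answer in today's purchasing power.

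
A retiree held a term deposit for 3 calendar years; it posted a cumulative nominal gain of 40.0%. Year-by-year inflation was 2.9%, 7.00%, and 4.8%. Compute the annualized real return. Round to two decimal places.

6.66%

Cumulative inflation factor: 1.029 × 1.0700 × 1.048 ≈ 1.15388.
Nominal growth factor: 1.40000. Real growth factor = 1.40000 / 1.15388 ≈ 1.21330.
Annualized: 1.21330^(1/3) − 1 ≈ 0.06657.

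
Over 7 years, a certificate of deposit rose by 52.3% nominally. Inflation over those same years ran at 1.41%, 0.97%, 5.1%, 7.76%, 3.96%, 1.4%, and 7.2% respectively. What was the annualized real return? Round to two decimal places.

2.17%

Cumulative inflation factor: 1.0141 × 1.0097 × 1.051 × 1.0776 × 1.0396 × 1.014 × 1.072 ≈ 1.31049.
Nominal growth factor: 1.52300. Real growth factor = 1.52300 / 1.31049 ≈ 1.16216.
Annualized: 1.16216^(1/7) − 1 ≈ 0.02170.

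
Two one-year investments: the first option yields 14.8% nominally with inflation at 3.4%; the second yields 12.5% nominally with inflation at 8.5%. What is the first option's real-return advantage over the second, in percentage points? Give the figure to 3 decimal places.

7.339

The first option real return: 1.148/1.034 − 1 = 11.0251%.
The second real return: 1.125/1.085 − 1 = 3.6866%.
Difference: 11.0251 − 3.6866 = 7.3385 pp.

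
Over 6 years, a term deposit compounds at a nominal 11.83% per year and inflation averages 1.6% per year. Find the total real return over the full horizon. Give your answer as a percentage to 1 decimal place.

The annual real rate is (1+11.83%)/(1+1.6%) − 1 = 10.0689%.
Compounded over 6 years: (1 + 0.100689)^6 − 1 ≈ 0.77823.

77.8%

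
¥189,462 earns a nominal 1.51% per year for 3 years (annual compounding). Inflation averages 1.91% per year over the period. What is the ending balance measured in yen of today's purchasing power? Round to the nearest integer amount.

Nominal value at maturity: ¥189,462 × (1 + 1.51%)^3 ≈ ¥198,175.
Price-level factor over 3 years: (1 + 1.91%)^3 ≈ 1.0584013979.
The maturity value deflated by that factor is the answer in today's purchasing power.

¥187,240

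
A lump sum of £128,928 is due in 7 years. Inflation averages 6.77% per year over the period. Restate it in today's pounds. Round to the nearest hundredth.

Price-level factor over 7 years: (1 + 6.77%)^7 ≈ 1.5817749703.
Purchasing power today: £128,928 divided by that factor.

£81,508.43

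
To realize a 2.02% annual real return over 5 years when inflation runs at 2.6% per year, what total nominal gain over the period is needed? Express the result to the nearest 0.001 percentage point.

Required annual nominal rate: (1+2.02%)(1+2.6%) − 1 = 4.67252%.
Cumulative over 5 years: (1 + 0.0467252)^5 − 1 ≈ 0.25650.

25.650%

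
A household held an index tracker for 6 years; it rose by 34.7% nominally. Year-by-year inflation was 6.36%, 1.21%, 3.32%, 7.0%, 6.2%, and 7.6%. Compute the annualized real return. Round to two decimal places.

-0.16%

Cumulative inflation factor: 1.0636 × 1.0121 × 1.0332 × 1.070 × 1.062 × 1.076 ≈ 1.35990.
Nominal growth factor: 1.34700. Real growth factor = 1.34700 / 1.35990 ≈ 0.99051.
Annualized: 0.99051^(1/6) − 1 ≈ -0.00159.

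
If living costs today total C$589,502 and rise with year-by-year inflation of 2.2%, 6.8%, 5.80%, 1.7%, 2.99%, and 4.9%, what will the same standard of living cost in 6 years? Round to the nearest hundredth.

Cumulative price-level factor: 1.022 × 1.068 × 1.0580 × 1.017 × 1.0299 × 1.049 ≈ 1.2688179543.
Multiplying C$589,502 by the price-level factor gives the future nominal sum.

C$747,970.72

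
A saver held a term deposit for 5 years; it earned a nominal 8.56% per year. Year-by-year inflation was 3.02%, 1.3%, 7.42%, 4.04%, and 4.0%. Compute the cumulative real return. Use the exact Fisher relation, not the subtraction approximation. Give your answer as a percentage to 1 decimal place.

24.3%

Cumulative inflation factor: 1.0302 × 1.013 × 1.0742 × 1.0404 × 1.040 ≈ 1.21297.
Nominal growth factor: 1.50782. Real growth factor = 1.50782 / 1.21297 ≈ 1.24308.
Total real return ≈ 24.3081%.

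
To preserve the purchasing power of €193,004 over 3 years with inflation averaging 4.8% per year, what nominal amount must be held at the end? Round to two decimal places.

€222,151.96

Cumulative price-level factor: (1+4.8%)^3 = 1.151022592.
Multiplying €193,004 by the price-level factor gives the future nominal sum.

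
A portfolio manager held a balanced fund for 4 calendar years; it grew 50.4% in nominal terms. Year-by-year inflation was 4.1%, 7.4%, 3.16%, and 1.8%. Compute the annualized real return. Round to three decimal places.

Cumulative inflation factor: 1.041 × 1.074 × 1.0316 × 1.018 ≈ 1.17412.
Nominal growth factor: 1.50400. Real growth factor = 1.50400 / 1.17412 ≈ 1.28095.
Annualized: 1.28095^(1/4) − 1 ≈ 0.06386.

6.386%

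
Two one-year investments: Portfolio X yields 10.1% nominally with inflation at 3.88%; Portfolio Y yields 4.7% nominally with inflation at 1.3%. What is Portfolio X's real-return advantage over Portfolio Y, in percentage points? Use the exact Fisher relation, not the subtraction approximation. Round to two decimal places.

2.63

Portfolio X real return: 1.101/1.0388 − 1 = 5.988%.
Portfolio Y real return: 1.047/1.013 − 1 = 3.356%.
Difference: 5.988 − 3.356 = 2.632 pp.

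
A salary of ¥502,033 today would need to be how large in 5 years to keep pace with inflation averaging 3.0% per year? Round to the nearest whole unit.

¥581,994

Cumulative price-level factor: (1+3.0%)^5 = 1.1592740743.
The nominal amount required is ¥502,033 scaled up by that factor.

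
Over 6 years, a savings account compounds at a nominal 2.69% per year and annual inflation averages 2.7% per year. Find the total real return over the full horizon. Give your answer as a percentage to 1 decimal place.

-0.1%

The annual real rate is (1+2.69%)/(1+2.7%) − 1 = -0.0097%.
Compounded over 6 years: (1 + -0.000097)^6 − 1 ≈ -0.00058.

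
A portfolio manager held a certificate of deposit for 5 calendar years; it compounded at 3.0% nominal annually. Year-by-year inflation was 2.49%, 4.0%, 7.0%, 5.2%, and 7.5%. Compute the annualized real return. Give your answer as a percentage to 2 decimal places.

Cumulative inflation factor: 1.0249 × 1.040 × 1.070 × 1.052 × 1.075 ≈ 1.28980.
Nominal growth factor: 1.15927. Real growth factor = 1.15927 / 1.28980 ≈ 0.89880.
Annualized: 0.89880^(1/5) − 1 ≈ -0.02111.

-2.11%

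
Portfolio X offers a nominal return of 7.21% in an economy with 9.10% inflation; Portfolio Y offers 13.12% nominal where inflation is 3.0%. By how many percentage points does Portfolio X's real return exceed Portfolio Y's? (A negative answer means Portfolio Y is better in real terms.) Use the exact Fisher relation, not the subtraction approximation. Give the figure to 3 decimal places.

Portfolio X real return: 1.0721/1.0910 − 1 = -1.7324%.
Portfolio Y real return: 1.1312/1.030 − 1 = 9.8252%.
Difference: -1.7324 − 9.8252 = -11.5576 pp.

-11.558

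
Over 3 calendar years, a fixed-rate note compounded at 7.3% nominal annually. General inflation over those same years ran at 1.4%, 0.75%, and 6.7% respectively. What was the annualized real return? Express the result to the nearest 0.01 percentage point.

4.26%

Cumulative inflation factor: 1.014 × 1.0075 × 1.067 ≈ 1.09005.
Nominal growth factor: 1.23538. Real growth factor = 1.23538 / 1.09005 ≈ 1.13332.
Annualized: 1.13332^(1/3) − 1 ≈ 0.04260.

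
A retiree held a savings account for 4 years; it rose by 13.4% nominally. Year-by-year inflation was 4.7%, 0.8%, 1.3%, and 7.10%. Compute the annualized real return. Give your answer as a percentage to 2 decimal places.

-0.24%

Cumulative inflation factor: 1.047 × 1.008 × 1.013 × 1.0710 ≈ 1.14500.
Nominal growth factor: 1.13400. Real growth factor = 1.13400 / 1.14500 ≈ 0.99039.
Annualized: 0.99039^(1/4) − 1 ≈ -0.00241.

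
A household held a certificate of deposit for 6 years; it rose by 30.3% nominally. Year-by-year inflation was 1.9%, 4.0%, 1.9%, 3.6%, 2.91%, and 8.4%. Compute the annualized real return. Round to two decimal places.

0.72%

Cumulative inflation factor: 1.019 × 1.040 × 1.019 × 1.036 × 1.0291 × 1.084 ≈ 1.24804.
Nominal growth factor: 1.30300. Real growth factor = 1.30300 / 1.24804 ≈ 1.04404.
Annualized: 1.04404^(1/6) − 1 ≈ 0.00721.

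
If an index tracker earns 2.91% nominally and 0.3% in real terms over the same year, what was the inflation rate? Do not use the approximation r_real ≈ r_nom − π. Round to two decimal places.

From (1+r_nom) = (1+r_real)(1+π), we get 1+π = (1 + 2.91%)/(1 + 0.3%) = 1.0291/1.003 ≈ 1.02602.
So π ≈ 2.6022%.

2.60%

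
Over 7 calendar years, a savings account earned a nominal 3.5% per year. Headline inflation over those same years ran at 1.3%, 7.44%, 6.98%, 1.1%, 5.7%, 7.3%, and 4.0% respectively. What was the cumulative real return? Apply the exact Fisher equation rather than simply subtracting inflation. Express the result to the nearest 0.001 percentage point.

-8.368%

Cumulative inflation factor: 1.013 × 1.0744 × 1.0698 × 1.011 × 1.057 × 1.073 × 1.040 ≈ 1.38847.
Nominal growth factor: 1.27228. Real growth factor = 1.27228 / 1.38847 ≈ 0.91632.
Total real return ≈ -8.3684%.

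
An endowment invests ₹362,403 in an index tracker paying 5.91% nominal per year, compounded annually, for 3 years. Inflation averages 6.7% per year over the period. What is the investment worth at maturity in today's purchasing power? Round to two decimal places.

₹354,412.83

Nominal value at maturity: ₹362,403 × (1 + 5.91%)^3 ≈ ₹430,529.28.
Price-level factor over 3 years: (1 + 6.7%)^3 = 1.214767763.
Dividing the nominal maturity value by the price-level factor gives the value in today's money.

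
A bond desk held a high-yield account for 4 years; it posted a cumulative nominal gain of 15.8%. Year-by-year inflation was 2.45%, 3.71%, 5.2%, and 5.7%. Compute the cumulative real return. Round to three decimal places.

Cumulative inflation factor: 1.0245 × 1.0371 × 1.052 × 1.057 ≈ 1.18147.
Nominal growth factor: 1.15800. Real growth factor = 1.15800 / 1.18147 ≈ 0.98013.
Total real return ≈ -1.9866%.

-1.987%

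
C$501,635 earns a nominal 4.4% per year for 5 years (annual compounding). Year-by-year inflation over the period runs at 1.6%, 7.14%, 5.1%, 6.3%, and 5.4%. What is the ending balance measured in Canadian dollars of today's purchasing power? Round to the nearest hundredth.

C$485,364.92

Nominal value at maturity: C$501,635 × (1 + 4.4%)^5 ≈ C$622,143.15.
Price-level factor over 5 years: 1.016 × 1.0714 × 1.051 × 1.063 × 1.054 ≈ 1.2818049412.
The maturity value deflated by that factor is the answer in today's purchasing power.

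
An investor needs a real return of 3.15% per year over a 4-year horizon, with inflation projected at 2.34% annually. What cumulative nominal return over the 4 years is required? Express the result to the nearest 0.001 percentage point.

24.182%

Required annual nominal rate: (1+3.15%)(1+2.34%) − 1 = 5.56371%.
Cumulative over 4 years: (1 + 0.0556371)^4 − 1 ≈ 0.24182.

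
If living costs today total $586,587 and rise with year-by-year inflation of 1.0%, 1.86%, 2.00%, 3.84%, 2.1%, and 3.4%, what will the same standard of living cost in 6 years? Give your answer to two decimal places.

$674,789.96

Cumulative price-level factor: 1.010 × 1.0186 × 1.0200 × 1.0384 × 1.021 × 1.034 ≈ 1.1503663718.
Multiplying $586,587 by the price-level factor gives the future nominal sum.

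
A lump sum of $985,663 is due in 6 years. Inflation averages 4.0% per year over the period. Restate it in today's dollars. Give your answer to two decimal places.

Price-level factor over 6 years: (1 + 4.0%)^6 ≈ 1.2653190185.
Purchasing power today: $985,663 divided by that factor.

$778,983.79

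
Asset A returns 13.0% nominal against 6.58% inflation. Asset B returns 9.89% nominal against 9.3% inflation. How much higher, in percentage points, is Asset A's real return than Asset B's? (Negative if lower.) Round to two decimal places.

Asset A real return: 1.130/1.0658 − 1 = 6.024%.
Asset B real return: 1.0989/1.093 − 1 = 0.540%.
Difference: 6.024 − 0.540 = 5.484 pp.

5.48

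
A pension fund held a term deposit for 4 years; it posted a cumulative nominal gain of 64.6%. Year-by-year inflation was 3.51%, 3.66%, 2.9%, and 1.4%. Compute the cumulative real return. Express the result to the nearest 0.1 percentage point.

47.0%

Cumulative inflation factor: 1.0351 × 1.0366 × 1.029 × 1.014 ≈ 1.11956.
Nominal growth factor: 1.64600. Real growth factor = 1.64600 / 1.11956 ≈ 1.47022.
Total real return ≈ 47.0222%.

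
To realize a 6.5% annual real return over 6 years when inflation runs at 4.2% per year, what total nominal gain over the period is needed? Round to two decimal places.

Required annual nominal rate: (1+6.5%)(1+4.2%) − 1 = 10.973%.
Cumulative over 6 years: (1 + 0.10973)^6 − 1 ≈ 0.86769.

86.77%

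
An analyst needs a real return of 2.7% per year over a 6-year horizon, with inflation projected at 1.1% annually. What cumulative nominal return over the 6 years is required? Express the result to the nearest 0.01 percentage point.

25.29%

Required annual nominal rate: (1+2.7%)(1+1.1%) − 1 = 3.8297%.
Cumulative over 6 years: (1 + 0.038297)^6 − 1 ≈ 0.25294.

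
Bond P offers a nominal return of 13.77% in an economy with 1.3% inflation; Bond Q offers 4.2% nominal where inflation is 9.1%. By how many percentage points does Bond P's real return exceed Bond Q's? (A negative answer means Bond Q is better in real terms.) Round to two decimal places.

Bond P real return: 1.1377/1.013 − 1 = 12.310%.
Bond Q real return: 1.042/1.091 − 1 = -4.491%.
Difference: 12.310 − (-4.491) = 16.801 pp.

16.80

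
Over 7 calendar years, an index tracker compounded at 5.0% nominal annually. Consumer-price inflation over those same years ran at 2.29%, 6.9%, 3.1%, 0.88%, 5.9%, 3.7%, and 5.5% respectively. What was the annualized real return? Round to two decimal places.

Cumulative inflation factor: 1.0229 × 1.069 × 1.031 × 1.0088 × 1.059 × 1.037 × 1.055 ≈ 1.31766.
Nominal growth factor: 1.40710. Real growth factor = 1.40710 / 1.31766 ≈ 1.06788.
Annualized: 1.06788^(1/7) − 1 ≈ 0.00943.

0.94%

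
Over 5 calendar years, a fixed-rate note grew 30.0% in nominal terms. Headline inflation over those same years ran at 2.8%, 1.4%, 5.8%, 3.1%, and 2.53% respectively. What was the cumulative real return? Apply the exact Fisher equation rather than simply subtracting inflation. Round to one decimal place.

Cumulative inflation factor: 1.028 × 1.014 × 1.058 × 1.031 × 1.0253 ≈ 1.16581.
Nominal growth factor: 1.30000. Real growth factor = 1.30000 / 1.16581 ≈ 1.11511.
Total real return ≈ 11.5108%.

11.5%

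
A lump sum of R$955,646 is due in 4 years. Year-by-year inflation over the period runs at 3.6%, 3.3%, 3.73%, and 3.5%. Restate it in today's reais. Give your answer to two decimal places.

Price-level factor over 4 years: 1.036 × 1.033 × 1.0373 × 1.035 ≈ 1.1489597228.
Purchasing power today: R$955,646 divided by that factor.

R$831,748.91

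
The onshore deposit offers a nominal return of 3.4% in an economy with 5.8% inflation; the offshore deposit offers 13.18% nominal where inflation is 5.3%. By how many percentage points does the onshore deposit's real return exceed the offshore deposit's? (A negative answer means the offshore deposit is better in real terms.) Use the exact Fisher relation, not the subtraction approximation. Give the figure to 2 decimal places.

-9.75

The onshore deposit real return: 1.034/1.058 − 1 = -2.268%.
The offshore deposit real return: 1.1318/1.053 − 1 = 7.483%.
Difference: -2.268 − 7.483 = -9.751 pp.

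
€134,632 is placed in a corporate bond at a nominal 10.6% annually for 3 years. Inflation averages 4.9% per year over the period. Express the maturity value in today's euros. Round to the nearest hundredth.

€157,792.81

Nominal value at maturity: €134,632 × (1 + 10.6%)^3 ≈ €182,143.50.
Price-level factor over 3 years: (1 + 4.9%)^3 = 1.154320649.
Dividing the nominal maturity value by the price-level factor gives the value in today's money.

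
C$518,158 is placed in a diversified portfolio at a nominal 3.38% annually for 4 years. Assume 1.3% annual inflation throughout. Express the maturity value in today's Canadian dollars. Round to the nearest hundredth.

Nominal value at maturity: C$518,158 × (1 + 3.38%)^4 ≈ C$591,845.46.
Price-level factor over 4 years: (1 + 1.3%)^4 ≈ 1.0530228166.
The maturity value deflated by that factor is the answer in today's purchasing power.

C$562,044.29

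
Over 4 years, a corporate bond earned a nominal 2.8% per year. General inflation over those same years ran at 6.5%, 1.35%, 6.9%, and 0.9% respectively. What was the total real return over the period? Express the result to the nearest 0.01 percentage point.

Cumulative inflation factor: 1.065 × 1.0135 × 1.069 × 1.009 ≈ 1.16424.
Nominal growth factor: 1.11679. Real growth factor = 1.11679 / 1.16424 ≈ 0.95925.
Total real return ≈ -4.0753%.

-4.08%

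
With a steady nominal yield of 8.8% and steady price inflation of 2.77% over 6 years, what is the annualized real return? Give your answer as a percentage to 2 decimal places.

With constant rates the annual real return is the same each year: (1+8.8%)/(1+2.77%) − 1 = 0.05867.

5.87%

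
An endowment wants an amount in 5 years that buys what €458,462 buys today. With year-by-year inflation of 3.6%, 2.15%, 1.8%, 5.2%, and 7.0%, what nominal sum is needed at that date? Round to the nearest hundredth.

€555,966.68

Cumulative price-level factor: 1.036 × 1.0215 × 1.018 × 1.052 × 1.070 ≈ 1.2126777852.
The nominal amount required is €458,462 scaled up by that factor.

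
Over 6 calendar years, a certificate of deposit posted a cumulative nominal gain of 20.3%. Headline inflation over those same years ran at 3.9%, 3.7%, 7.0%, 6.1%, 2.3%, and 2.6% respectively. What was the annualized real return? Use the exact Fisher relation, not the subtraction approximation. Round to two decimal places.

Cumulative inflation factor: 1.039 × 1.037 × 1.070 × 1.061 × 1.023 × 1.026 ≈ 1.28386.
Nominal growth factor: 1.20300. Real growth factor = 1.20300 / 1.28386 ≈ 0.93702.
Annualized: 0.93702^(1/6) − 1 ≈ -0.01078.

-1.08%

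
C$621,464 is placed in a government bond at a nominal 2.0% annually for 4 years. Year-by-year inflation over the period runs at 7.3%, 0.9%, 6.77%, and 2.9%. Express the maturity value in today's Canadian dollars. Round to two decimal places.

Nominal value at maturity: C$621,464 × (1 + 2.0%)^4 ≈ C$672,692.62.
Price-level factor over 4 years: 1.073 × 1.009 × 1.0677 × 1.029 ≈ 1.1894755124.
Dividing the nominal maturity value by the price-level factor gives the value in today's money.

C$565,537.17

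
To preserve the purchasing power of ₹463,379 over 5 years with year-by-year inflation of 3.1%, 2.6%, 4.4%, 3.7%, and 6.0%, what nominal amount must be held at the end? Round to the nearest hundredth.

Cumulative price-level factor: 1.031 × 1.026 × 1.044 × 1.037 × 1.060 ≈ 1.2139230178.
Multiplying ₹463,379 by the price-level factor gives the future nominal sum.

₹562,506.43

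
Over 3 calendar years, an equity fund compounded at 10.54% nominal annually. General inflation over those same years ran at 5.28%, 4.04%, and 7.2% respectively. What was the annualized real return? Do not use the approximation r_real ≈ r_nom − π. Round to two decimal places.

Cumulative inflation factor: 1.0528 × 1.0404 × 1.072 ≈ 1.17420.
Nominal growth factor: 1.35070. Real growth factor = 1.35070 / 1.17420 ≈ 1.15032.
Annualized: 1.15032^(1/3) − 1 ≈ 0.04779.

4.78%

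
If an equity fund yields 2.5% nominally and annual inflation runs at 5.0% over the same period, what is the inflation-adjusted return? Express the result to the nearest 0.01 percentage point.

Real return via the Fisher equation: (1 + 2.5%)/(1 + 5.0%) − 1 = 1.025/1.050 − 1 ≈ -0.02381.

-2.38%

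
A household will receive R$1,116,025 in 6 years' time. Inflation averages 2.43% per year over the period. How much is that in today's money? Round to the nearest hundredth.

Price-level factor over 6 years: (1 + 2.43%)^6 ≈ 1.1549496094.
Purchasing power today: R$1,116,025 divided by that factor.

R$966,297.57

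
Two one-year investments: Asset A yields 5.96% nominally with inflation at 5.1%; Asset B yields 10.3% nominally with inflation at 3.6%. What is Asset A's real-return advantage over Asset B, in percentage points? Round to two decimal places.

-5.65

Asset A real return: 1.0596/1.051 − 1 = 0.818%.
Asset B real return: 1.103/1.036 − 1 = 6.467%.
Difference: 0.818 − 6.467 = -5.649 pp.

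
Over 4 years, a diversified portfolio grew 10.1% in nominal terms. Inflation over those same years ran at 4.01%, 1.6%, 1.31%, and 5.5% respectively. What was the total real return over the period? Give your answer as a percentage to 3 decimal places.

Cumulative inflation factor: 1.0401 × 1.016 × 1.0131 × 1.055 ≈ 1.12947.
Nominal growth factor: 1.10100. Real growth factor = 1.10100 / 1.12947 ≈ 0.97480.
Total real return ≈ -2.5204%.

-2.520%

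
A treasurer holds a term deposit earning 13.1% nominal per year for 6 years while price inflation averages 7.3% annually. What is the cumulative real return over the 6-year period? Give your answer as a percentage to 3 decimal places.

37.144%

The annual real rate is (1+13.1%)/(1+7.3%) − 1 = 5.4054%.
Compounded over 6 years: (1 + 0.054054)^6 − 1 ≈ 0.37144.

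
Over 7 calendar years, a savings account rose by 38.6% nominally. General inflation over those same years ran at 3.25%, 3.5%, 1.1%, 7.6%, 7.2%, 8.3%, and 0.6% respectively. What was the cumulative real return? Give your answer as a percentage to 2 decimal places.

Cumulative inflation factor: 1.0325 × 1.035 × 1.011 × 1.076 × 1.072 × 1.083 × 1.006 ≈ 1.35774.
Nominal growth factor: 1.38600. Real growth factor = 1.38600 / 1.35774 ≈ 1.02082.
Total real return ≈ 2.0818%.

2.08%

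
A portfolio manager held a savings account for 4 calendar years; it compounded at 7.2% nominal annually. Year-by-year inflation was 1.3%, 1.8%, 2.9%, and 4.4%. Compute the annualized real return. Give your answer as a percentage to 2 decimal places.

Cumulative inflation factor: 1.013 × 1.018 × 1.029 × 1.044 ≈ 1.10783.
Nominal growth factor: 1.32062. Real growth factor = 1.32062 / 1.10783 ≈ 1.19208.
Annualized: 1.19208^(1/4) − 1 ≈ 0.04490.

4.49%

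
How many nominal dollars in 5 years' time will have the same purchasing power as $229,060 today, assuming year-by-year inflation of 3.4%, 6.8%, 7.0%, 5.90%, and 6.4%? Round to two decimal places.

Cumulative price-level factor: 1.034 × 1.068 × 1.070 × 1.0590 × 1.064 ≈ 1.3314141162.
The nominal amount required is $229,060 scaled up by that factor.

$304,973.72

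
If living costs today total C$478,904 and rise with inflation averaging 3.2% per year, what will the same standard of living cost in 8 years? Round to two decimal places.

C$616,149.42

Cumulative price-level factor: (1+3.2%)^8 ≈ 1.2865823177.
The nominal amount required is C$478,904 scaled up by that factor.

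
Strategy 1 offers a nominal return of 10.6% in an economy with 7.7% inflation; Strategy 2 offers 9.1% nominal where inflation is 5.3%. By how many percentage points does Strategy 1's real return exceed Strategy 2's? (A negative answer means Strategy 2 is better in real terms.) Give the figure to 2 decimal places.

Strategy 1 real return: 1.106/1.077 − 1 = 2.693%.
Strategy 2 real return: 1.091/1.053 − 1 = 3.609%.
Difference: 2.693 − 3.609 = -0.916 pp.

-0.92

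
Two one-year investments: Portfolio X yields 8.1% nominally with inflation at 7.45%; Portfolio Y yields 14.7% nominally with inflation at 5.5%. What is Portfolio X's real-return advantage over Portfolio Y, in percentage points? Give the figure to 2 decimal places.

-8.12

Portfolio X real return: 1.081/1.0745 − 1 = 0.605%.
Portfolio Y real return: 1.147/1.055 − 1 = 8.720%.
Difference: 0.605 − 8.720 = -8.115 pp.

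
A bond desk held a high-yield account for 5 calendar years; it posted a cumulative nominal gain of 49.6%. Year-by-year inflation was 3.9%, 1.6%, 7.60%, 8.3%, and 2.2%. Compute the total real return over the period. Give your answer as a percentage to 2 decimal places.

19.00%

Cumulative inflation factor: 1.039 × 1.016 × 1.0760 × 1.083 × 1.022 ≈ 1.25719.
Nominal growth factor: 1.49600. Real growth factor = 1.49600 / 1.25719 ≈ 1.18996.
Total real return ≈ 18.9955%.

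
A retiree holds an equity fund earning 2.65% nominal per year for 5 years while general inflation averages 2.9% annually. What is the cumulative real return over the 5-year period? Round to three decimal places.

The annual real rate is (1+2.65%)/(1+2.9%) − 1 = -0.2430%.
Compounded over 5 years: (1 + -0.002430)^5 − 1 ≈ -0.01209.

-1.209%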